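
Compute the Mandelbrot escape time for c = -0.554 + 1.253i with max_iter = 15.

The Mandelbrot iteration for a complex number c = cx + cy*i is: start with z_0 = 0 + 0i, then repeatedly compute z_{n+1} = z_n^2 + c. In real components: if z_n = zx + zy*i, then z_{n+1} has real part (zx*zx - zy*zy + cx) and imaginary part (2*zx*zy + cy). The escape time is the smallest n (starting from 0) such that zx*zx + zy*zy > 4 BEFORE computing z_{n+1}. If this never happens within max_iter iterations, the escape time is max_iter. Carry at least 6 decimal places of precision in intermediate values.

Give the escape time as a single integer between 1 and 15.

z_0 = 0 + 0i, c = -0.5540 + 1.2530i
Iter 1: z = -0.5540 + 1.2530i, |z|^2 = 1.8769
Iter 2: z = -1.8171 + -0.1353i, |z|^2 = 3.3201
Iter 3: z = 2.7295 + 1.7448i, |z|^2 = 10.4945
Escaped at iteration 3

Answer: 3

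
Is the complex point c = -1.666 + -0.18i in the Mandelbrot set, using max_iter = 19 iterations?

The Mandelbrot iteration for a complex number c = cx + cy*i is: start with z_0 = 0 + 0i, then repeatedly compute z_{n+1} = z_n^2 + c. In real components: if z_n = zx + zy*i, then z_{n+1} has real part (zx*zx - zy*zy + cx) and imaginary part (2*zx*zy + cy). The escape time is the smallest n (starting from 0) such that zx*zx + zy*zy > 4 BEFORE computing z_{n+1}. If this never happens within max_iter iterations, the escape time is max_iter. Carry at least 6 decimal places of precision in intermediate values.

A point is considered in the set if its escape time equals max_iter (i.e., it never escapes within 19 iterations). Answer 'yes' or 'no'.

Answer: no

Derivation:
z_0 = 0 + 0i, c = -1.6660 + -0.1800i
Iter 1: z = -1.6660 + -0.1800i, |z|^2 = 2.8080
Iter 2: z = 1.0772 + 0.4198i, |z|^2 = 1.3365
Iter 3: z = -0.6819 + 0.7243i, |z|^2 = 0.9896
Iter 4: z = -1.7256 + -1.1678i, |z|^2 = 4.3414
Escaped at iteration 4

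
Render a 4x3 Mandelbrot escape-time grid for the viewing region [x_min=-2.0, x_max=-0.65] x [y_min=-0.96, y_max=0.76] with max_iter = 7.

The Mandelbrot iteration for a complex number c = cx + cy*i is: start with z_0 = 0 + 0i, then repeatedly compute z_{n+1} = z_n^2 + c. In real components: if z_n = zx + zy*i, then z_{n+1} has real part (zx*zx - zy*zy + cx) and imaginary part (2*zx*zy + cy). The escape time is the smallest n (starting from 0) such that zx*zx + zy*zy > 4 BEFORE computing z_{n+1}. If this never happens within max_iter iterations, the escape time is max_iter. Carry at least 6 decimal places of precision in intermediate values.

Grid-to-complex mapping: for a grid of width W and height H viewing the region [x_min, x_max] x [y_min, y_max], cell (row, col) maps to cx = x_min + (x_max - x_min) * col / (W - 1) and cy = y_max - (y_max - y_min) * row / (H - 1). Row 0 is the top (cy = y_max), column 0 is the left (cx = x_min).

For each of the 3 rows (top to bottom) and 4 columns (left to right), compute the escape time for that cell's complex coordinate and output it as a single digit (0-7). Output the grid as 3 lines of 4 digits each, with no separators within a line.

Answer: 1334
1677
1234

Derivation:
(row=0, col=0): c = -2.0000 + 0.7600i → escape time 1
(row=0, col=1): c = -1.5500 + 0.7600i → escape time 3
(row=0, col=2): c = -1.1000 + 0.7600i → escape time 3
(row=0, col=3): c = -0.6500 + 0.7600i → escape time 4
(row=1, col=0): c = -2.0000 + -0.1000i → escape time 1
(row=1, col=1): c = -1.5500 + -0.1000i → escape time 6
(row=1, col=2): c = -1.1000 + -0.1000i → escape time 7
(row=1, col=3): c = -0.6500 + -0.1000i → escape time 7
(row=2, col=0): c = -2.0000 + -0.9600i → escape time 1
(row=2, col=1): c = -1.5500 + -0.9600i → escape time 2
(row=2, col=2): c = -1.1000 + -0.9600i → escape time 3
(row=2, col=3): c = -0.6500 + -0.9600i → escape time 4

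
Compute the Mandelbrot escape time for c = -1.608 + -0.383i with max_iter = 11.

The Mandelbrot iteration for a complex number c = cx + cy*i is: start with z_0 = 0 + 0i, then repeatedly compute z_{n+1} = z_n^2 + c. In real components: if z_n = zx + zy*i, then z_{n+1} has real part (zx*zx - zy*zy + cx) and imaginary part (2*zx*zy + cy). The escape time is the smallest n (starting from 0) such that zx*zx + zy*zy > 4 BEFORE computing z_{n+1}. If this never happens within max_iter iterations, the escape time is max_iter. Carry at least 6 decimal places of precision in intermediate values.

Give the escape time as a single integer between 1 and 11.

Answer: 4

Derivation:
z_0 = 0 + 0i, c = -1.6080 + -0.3830i
Iter 1: z = -1.6080 + -0.3830i, |z|^2 = 2.7324
Iter 2: z = 0.8310 + 0.8487i, |z|^2 = 1.4109
Iter 3: z = -1.6378 + 1.0275i, |z|^2 = 3.7383
Iter 4: z = 0.0186 + -3.7489i, |z|^2 = 14.0543
Escaped at iteration 4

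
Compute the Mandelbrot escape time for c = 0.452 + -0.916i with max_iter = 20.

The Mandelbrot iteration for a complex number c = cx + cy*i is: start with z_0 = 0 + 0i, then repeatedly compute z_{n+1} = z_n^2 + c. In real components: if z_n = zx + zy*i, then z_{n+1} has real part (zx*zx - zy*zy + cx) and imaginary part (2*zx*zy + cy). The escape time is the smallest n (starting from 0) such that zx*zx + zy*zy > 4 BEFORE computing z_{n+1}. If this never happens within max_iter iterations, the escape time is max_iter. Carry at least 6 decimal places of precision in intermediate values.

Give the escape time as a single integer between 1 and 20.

z_0 = 0 + 0i, c = 0.4520 + -0.9160i
Iter 1: z = 0.4520 + -0.9160i, |z|^2 = 1.0434
Iter 2: z = -0.1828 + -1.7441i, |z|^2 = 3.0752
Iter 3: z = -2.5564 + -0.2785i, |z|^2 = 6.6126
Escaped at iteration 3

Answer: 3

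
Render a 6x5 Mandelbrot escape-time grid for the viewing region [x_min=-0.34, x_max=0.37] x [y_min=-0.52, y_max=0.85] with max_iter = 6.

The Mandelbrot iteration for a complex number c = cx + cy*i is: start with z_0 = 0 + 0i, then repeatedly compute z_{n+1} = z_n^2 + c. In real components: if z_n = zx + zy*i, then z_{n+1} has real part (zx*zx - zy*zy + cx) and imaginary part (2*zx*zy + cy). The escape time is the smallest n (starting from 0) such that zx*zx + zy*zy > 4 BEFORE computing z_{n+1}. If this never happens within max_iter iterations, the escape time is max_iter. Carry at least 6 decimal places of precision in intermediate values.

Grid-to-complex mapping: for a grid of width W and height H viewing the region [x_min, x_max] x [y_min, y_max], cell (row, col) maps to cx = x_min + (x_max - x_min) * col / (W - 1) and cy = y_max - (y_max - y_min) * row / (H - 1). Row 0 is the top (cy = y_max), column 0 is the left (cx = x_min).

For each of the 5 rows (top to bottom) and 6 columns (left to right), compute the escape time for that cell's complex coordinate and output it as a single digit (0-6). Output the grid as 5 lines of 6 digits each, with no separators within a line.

Answer: 666654
666666
666666
666666
666666

Derivation:
(row=0, col=0): c = -0.3400 + 0.8500i → escape time 6
(row=0, col=1): c = -0.1980 + 0.8500i → escape time 6
(row=0, col=2): c = -0.0560 + 0.8500i → escape time 6
(row=0, col=3): c = 0.0860 + 0.8500i → escape time 6
(row=0, col=4): c = 0.2280 + 0.8500i → escape time 5
(row=0, col=5): c = 0.3700 + 0.8500i → escape time 4
(row=1, col=0): c = -0.3400 + 0.5075i → escape time 6
(row=1, col=1): c = -0.1980 + 0.5075i → escape time 6
(row=1, col=2): c = -0.0560 + 0.5075i → escape time 6
(row=1, col=3): c = 0.0860 + 0.5075i → escape time 6
(row=1, col=4): c = 0.2280 + 0.5075i → escape time 6
(row=1, col=5): c = 0.3700 + 0.5075i → escape time 6
(row=2, col=0): c = -0.3400 + 0.1650i → escape time 6
(row=2, col=1): c = -0.1980 + 0.1650i → escape time 6
(row=2, col=2): c = -0.0560 + 0.1650i → escape time 6
(row=2, col=3): c = 0.0860 + 0.1650i → escape time 6
(row=2, col=4): c = 0.2280 + 0.1650i → escape time 6
(row=2, col=5): c = 0.3700 + 0.1650i → escape time 6
(row=3, col=0): c = -0.3400 + -0.1775i → escape time 6
(row=3, col=1): c = -0.1980 + -0.1775i → escape time 6
(row=3, col=2): c = -0.0560 + -0.1775i → escape time 6
(row=3, col=3): c = 0.0860 + -0.1775i → escape time 6
(row=3, col=4): c = 0.2280 + -0.1775i → escape time 6
(row=3, col=5): c = 0.3700 + -0.1775i → escape time 6
(row=4, col=0): c = -0.3400 + -0.5200i → escape time 6
(row=4, col=1): c = -0.1980 + -0.5200i → escape time 6
(row=4, col=2): c = -0.0560 + -0.5200i → escape time 6
(row=4, col=3): c = 0.0860 + -0.5200i → escape time 6
(row=4, col=4): c = 0.2280 + -0.5200i → escape time 6
(row=4, col=5): c = 0.3700 + -0.5200i → escape time 6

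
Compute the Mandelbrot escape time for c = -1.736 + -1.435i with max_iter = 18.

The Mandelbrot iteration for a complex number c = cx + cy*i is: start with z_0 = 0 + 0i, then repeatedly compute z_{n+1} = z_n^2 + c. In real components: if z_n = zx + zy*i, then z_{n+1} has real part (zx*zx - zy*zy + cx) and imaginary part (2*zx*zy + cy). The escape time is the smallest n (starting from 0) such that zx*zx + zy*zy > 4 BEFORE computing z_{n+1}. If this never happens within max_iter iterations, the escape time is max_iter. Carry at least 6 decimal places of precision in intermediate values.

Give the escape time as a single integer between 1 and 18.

z_0 = 0 + 0i, c = -1.7360 + -1.4350i
Iter 1: z = -1.7360 + -1.4350i, |z|^2 = 5.0729
Escaped at iteration 1

Answer: 1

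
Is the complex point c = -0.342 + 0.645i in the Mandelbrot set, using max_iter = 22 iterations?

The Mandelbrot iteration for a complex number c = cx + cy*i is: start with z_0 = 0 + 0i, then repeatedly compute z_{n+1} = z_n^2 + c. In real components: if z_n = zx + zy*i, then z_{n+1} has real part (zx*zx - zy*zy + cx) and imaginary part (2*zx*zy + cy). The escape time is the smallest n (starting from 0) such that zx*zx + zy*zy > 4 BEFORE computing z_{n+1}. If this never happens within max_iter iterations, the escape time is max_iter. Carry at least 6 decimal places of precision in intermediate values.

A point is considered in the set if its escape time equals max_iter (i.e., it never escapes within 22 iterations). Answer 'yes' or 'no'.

z_0 = 0 + 0i, c = -0.3420 + 0.6450i
Iter 1: z = -0.3420 + 0.6450i, |z|^2 = 0.5330
Iter 2: z = -0.6411 + 0.2038i, |z|^2 = 0.4525
Iter 3: z = 0.0274 + 0.3837i, |z|^2 = 0.1480
Iter 4: z = -0.4885 + 0.6660i, |z|^2 = 0.6822
Iter 5: z = -0.5470 + -0.0057i, |z|^2 = 0.2993
Iter 6: z = -0.0428 + 0.6512i, |z|^2 = 0.4259
Iter 7: z = -0.7642 + 0.5893i, |z|^2 = 0.9313
Iter 8: z = -0.1052 + -0.2556i, |z|^2 = 0.0764
Iter 9: z = -0.3963 + 0.6988i, |z|^2 = 0.6453
Iter 10: z = -0.6732 + 0.0912i, |z|^2 = 0.4616
Iter 11: z = 0.1029 + 0.5222i, |z|^2 = 0.2833
Iter 12: z = -0.6041 + 0.7525i, |z|^2 = 0.9313
Iter 13: z = -0.5433 + -0.2643i, |z|^2 = 0.3650
Iter 14: z = -0.1166 + 0.9322i, |z|^2 = 0.8825
Iter 15: z = -1.1973 + 0.4275i, |z|^2 = 1.6163
Iter 16: z = 0.9088 + -0.3788i, |z|^2 = 0.9693
Iter 17: z = 0.3404 + -0.0434i, |z|^2 = 0.1178
Iter 18: z = -0.2280 + 0.6154i, |z|^2 = 0.4307
Iter 19: z = -0.6688 + 0.3644i, |z|^2 = 0.5800
Iter 20: z = -0.0275 + 0.1577i, |z|^2 = 0.0256
Iter 21: z = -0.3661 + 0.6363i, |z|^2 = 0.5389
Did not escape in 22 iterations → in set

Answer: yes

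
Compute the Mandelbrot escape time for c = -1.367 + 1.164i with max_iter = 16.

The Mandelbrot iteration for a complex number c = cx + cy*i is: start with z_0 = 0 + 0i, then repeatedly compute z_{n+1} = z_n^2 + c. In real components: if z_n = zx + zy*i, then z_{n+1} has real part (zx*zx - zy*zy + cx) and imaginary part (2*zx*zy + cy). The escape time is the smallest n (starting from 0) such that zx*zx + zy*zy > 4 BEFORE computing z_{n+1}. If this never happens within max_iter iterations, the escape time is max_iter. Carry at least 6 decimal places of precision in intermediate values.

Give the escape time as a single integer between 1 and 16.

Answer: 2

Derivation:
z_0 = 0 + 0i, c = -1.3670 + 1.1640i
Iter 1: z = -1.3670 + 1.1640i, |z|^2 = 3.2236
Iter 2: z = -0.8532 + -2.0184i, |z|^2 = 4.8018
Escaped at iteration 2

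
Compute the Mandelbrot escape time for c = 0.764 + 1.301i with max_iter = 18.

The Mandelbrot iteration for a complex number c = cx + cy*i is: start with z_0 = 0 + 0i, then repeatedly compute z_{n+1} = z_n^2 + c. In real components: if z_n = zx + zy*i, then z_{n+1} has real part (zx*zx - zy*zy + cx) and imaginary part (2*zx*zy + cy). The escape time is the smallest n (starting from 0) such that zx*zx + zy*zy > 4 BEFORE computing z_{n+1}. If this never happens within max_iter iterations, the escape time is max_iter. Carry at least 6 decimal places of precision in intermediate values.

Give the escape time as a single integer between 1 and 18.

Answer: 2

Derivation:
z_0 = 0 + 0i, c = 0.7640 + 1.3010i
Iter 1: z = 0.7640 + 1.3010i, |z|^2 = 2.2763
Iter 2: z = -0.3449 + 3.2889i, |z|^2 = 10.9360
Escaped at iteration 2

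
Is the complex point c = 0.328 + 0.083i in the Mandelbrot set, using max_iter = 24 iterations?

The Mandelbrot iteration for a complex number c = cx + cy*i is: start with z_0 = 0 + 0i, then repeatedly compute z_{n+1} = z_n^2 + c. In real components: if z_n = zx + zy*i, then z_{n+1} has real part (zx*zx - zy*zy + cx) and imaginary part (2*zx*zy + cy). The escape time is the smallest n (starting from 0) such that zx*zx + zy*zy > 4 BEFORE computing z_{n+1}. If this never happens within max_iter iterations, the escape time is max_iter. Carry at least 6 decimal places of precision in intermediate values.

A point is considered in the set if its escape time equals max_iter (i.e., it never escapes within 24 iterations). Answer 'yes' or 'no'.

z_0 = 0 + 0i, c = 0.3280 + 0.0830i
Iter 1: z = 0.3280 + 0.0830i, |z|^2 = 0.1145
Iter 2: z = 0.4287 + 0.1374i, |z|^2 = 0.2027
Iter 3: z = 0.4929 + 0.2008i, |z|^2 = 0.2833
Iter 4: z = 0.5306 + 0.2810i, |z|^2 = 0.3605
Iter 5: z = 0.5306 + 0.3812i, |z|^2 = 0.4268
Iter 6: z = 0.4642 + 0.4875i, |z|^2 = 0.4531
Iter 7: z = 0.3058 + 0.5356i, |z|^2 = 0.3804
Iter 8: z = 0.1347 + 0.4106i, |z|^2 = 0.1867
Iter 9: z = 0.1775 + 0.1936i, |z|^2 = 0.0690
Iter 10: z = 0.3220 + 0.1517i, |z|^2 = 0.1267
Iter 11: z = 0.4087 + 0.1807i, |z|^2 = 0.1997
Iter 12: z = 0.4624 + 0.2307i, |z|^2 = 0.2670
Iter 13: z = 0.4885 + 0.2964i, |z|^2 = 0.3265
Iter 14: z = 0.4788 + 0.3726i, |z|^2 = 0.3681
Iter 15: z = 0.4185 + 0.4398i, |z|^2 = 0.3686
Iter 16: z = 0.3097 + 0.4511i, |z|^2 = 0.2994
Iter 17: z = 0.2204 + 0.3624i, |z|^2 = 0.1799
Iter 18: z = 0.2452 + 0.2428i, |z|^2 = 0.1191
Iter 19: z = 0.3292 + 0.2021i, |z|^2 = 0.1492
Iter 20: z = 0.3955 + 0.2160i, |z|^2 = 0.2031
Iter 21: z = 0.4378 + 0.2539i, |z|^2 = 0.2561
Iter 22: z = 0.4552 + 0.3053i, |z|^2 = 0.3004
Iter 23: z = 0.4420 + 0.3609i, |z|^2 = 0.3256
Did not escape in 24 iterations → in set

Answer: yes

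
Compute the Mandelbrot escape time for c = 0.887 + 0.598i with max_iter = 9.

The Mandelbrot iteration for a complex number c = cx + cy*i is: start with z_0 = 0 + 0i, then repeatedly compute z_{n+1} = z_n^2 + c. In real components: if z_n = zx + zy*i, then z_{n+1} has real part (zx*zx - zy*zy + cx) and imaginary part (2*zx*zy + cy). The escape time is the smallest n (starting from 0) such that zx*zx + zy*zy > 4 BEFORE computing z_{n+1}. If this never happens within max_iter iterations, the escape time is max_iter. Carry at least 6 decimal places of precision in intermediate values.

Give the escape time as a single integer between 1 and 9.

Answer: 2

Derivation:
z_0 = 0 + 0i, c = 0.8870 + 0.5980i
Iter 1: z = 0.8870 + 0.5980i, |z|^2 = 1.1444
Iter 2: z = 1.3162 + 1.6589i, |z|^2 = 4.4841
Escaped at iteration 2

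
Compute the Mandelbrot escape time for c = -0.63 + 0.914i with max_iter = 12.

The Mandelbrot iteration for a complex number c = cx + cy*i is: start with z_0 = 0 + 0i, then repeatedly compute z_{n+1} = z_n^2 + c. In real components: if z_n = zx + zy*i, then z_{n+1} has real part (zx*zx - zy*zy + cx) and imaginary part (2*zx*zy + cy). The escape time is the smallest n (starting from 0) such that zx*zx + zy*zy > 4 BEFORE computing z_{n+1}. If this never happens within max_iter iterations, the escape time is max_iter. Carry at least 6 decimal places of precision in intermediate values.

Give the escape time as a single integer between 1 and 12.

z_0 = 0 + 0i, c = -0.6300 + 0.9140i
Iter 1: z = -0.6300 + 0.9140i, |z|^2 = 1.2323
Iter 2: z = -1.0685 + -0.2376i, |z|^2 = 1.1982
Iter 3: z = 0.4552 + 1.4218i, |z|^2 = 2.2288
Iter 4: z = -2.4444 + 2.2085i, |z|^2 = 10.8524
Escaped at iteration 4

Answer: 4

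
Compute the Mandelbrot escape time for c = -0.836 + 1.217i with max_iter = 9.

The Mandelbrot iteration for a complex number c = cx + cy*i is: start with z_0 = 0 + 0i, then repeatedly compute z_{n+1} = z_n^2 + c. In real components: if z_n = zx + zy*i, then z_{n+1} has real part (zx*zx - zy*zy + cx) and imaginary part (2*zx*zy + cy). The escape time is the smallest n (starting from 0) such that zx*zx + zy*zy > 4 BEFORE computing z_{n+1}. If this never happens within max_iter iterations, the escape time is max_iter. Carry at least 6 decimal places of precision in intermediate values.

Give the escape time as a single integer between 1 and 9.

Answer: 3

Derivation:
z_0 = 0 + 0i, c = -0.8360 + 1.2170i
Iter 1: z = -0.8360 + 1.2170i, |z|^2 = 2.1800
Iter 2: z = -1.6182 + -0.8178i, |z|^2 = 3.2874
Iter 3: z = 1.1137 + 3.8638i, |z|^2 = 16.1693
Escaped at iteration 3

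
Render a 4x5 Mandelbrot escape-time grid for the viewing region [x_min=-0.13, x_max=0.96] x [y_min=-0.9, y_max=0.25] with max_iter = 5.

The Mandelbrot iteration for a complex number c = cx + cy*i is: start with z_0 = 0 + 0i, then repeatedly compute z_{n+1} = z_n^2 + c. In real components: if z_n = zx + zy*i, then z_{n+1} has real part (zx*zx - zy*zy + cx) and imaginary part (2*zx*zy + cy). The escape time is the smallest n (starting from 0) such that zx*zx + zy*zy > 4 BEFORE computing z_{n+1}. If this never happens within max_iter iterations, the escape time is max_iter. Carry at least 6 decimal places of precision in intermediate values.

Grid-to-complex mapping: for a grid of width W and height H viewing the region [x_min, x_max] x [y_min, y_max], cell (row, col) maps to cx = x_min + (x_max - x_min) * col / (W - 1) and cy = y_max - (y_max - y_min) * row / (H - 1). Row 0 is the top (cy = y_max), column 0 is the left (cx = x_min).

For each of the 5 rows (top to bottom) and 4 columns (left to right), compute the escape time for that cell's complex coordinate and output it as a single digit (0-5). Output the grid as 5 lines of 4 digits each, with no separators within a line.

Answer: 5543
5543
5542
5532
5432

Derivation:
(row=0, col=0): c = -0.1300 + 0.2500i → escape time 5
(row=0, col=1): c = 0.2333 + 0.2500i → escape time 5
(row=0, col=2): c = 0.5967 + 0.2500i → escape time 4
(row=0, col=3): c = 0.9600 + 0.2500i → escape time 3
(row=1, col=0): c = -0.1300 + -0.0375i → escape time 5
(row=1, col=1): c = 0.2333 + -0.0375i → escape time 5
(row=1, col=2): c = 0.5967 + -0.0375i → escape time 4
(row=1, col=3): c = 0.9600 + -0.0375i → escape time 3
(row=2, col=0): c = -0.1300 + -0.3250i → escape time 5
(row=2, col=1): c = 0.2333 + -0.3250i → escape time 5
(row=2, col=2): c = 0.5967 + -0.3250i → escape time 4
(row=2, col=3): c = 0.9600 + -0.3250i → escape time 2
(row=3, col=0): c = -0.1300 + -0.6125i → escape time 5
(row=3, col=1): c = 0.2333 + -0.6125i → escape time 5
(row=3, col=2): c = 0.5967 + -0.6125i → escape time 3
(row=3, col=3): c = 0.9600 + -0.6125i → escape time 2
(row=4, col=0): c = -0.1300 + -0.9000i → escape time 5
(row=4, col=1): c = 0.2333 + -0.9000i → escape time 4
(row=4, col=2): c = 0.5967 + -0.9000i → escape time 3
(row=4, col=3): c = 0.9600 + -0.9000i → escape time 2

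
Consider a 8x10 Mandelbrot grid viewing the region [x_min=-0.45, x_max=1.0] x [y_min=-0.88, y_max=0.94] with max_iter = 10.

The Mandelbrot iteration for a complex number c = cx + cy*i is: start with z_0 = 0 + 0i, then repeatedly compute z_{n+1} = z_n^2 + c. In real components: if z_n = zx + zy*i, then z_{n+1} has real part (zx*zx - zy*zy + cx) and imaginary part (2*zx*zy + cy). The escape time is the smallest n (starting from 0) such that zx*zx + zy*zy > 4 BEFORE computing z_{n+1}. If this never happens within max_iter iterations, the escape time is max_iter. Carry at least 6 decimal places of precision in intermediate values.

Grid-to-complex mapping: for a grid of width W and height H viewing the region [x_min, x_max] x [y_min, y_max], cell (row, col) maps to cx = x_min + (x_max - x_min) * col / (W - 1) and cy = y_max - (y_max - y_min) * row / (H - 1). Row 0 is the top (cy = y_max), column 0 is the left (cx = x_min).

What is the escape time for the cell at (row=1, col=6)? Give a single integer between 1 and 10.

z_0 = 0 + 0i, c = 0.7929 + 0.7378i
Iter 1: z = 0.7929 + 0.7378i, |z|^2 = 1.1729
Iter 2: z = 0.8772 + 1.9077i, |z|^2 = 4.4087
Escaped at iteration 2

Answer: 2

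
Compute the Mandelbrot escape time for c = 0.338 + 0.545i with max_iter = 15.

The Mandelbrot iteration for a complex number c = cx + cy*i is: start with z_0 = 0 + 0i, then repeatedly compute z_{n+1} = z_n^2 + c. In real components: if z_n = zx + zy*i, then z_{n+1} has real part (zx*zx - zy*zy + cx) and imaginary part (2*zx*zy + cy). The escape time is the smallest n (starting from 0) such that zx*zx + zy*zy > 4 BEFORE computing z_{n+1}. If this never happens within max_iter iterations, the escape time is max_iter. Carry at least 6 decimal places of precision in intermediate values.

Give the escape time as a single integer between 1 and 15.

z_0 = 0 + 0i, c = 0.3380 + 0.5450i
Iter 1: z = 0.3380 + 0.5450i, |z|^2 = 0.4113
Iter 2: z = 0.1552 + 0.9134i, |z|^2 = 0.8584
Iter 3: z = -0.4722 + 0.8286i, |z|^2 = 0.9095
Iter 4: z = -0.1255 + -0.2376i, |z|^2 = 0.0722
Iter 5: z = 0.2973 + 0.6046i, |z|^2 = 0.4540
Iter 6: z = 0.0608 + 0.9045i, |z|^2 = 0.8219
Iter 7: z = -0.4765 + 0.6550i, |z|^2 = 0.6561
Iter 8: z = 0.1360 + -0.0792i, |z|^2 = 0.0248
Iter 9: z = 0.3502 + 0.5235i, |z|^2 = 0.3967
Iter 10: z = 0.1866 + 0.9116i, |z|^2 = 0.8659
Iter 11: z = -0.4583 + 0.8853i, |z|^2 = 0.9938
Iter 12: z = -0.2357 + -0.2664i, |z|^2 = 0.1265
Iter 13: z = 0.3226 + 0.6706i, |z|^2 = 0.5538
Iter 14: z = -0.0076 + 0.9777i, |z|^2 = 0.9559

Answer: 15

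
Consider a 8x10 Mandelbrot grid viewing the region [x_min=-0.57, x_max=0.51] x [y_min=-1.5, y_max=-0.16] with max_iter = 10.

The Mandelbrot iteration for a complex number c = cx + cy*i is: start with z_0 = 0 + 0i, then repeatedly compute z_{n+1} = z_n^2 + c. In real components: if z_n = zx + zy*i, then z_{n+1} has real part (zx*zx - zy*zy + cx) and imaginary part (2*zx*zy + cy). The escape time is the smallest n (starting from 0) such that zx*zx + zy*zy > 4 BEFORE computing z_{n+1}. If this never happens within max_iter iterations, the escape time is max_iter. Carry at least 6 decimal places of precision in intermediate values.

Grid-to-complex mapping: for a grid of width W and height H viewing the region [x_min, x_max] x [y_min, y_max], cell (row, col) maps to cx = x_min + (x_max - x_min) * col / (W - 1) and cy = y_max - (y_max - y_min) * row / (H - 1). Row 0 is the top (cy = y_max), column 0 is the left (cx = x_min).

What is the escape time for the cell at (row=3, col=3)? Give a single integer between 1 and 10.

z_0 = 0 + 0i, c = -0.1071 + -0.6067i
Iter 1: z = -0.1071 + -0.6067i, |z|^2 = 0.3795
Iter 2: z = -0.4637 + -0.4767i, |z|^2 = 0.4422
Iter 3: z = -0.1193 + -0.1646i, |z|^2 = 0.0413
Iter 4: z = -0.1200 + -0.5674i, |z|^2 = 0.3363
Iter 5: z = -0.4147 + -0.4705i, |z|^2 = 0.3933
Iter 6: z = -0.1566 + -0.2165i, |z|^2 = 0.0714
Iter 7: z = -0.1295 + -0.5389i, |z|^2 = 0.3072
Iter 8: z = -0.3808 + -0.4671i, |z|^2 = 0.3632
Iter 9: z = -0.1803 + -0.2509i, |z|^2 = 0.0955

Answer: 10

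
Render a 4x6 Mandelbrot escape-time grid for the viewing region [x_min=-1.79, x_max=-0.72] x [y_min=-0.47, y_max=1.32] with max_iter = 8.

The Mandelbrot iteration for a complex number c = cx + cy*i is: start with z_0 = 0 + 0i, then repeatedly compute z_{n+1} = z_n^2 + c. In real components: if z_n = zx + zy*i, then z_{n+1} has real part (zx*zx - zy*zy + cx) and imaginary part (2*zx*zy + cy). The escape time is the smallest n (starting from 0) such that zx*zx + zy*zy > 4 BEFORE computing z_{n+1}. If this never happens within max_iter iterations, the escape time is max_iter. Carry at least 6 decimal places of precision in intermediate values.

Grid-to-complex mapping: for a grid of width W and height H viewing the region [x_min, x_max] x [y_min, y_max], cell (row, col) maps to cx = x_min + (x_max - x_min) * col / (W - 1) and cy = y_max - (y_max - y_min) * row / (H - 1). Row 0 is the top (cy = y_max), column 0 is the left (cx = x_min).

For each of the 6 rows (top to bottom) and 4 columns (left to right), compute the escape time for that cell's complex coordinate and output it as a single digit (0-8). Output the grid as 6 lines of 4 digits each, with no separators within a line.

Answer: 1222
1334
3346
4588
4888
3358

Derivation:
(row=0, col=0): c = -1.7900 + 1.3200i → escape time 1
(row=0, col=1): c = -1.4333 + 1.3200i → escape time 2
(row=0, col=2): c = -1.0767 + 1.3200i → escape time 2
(row=0, col=3): c = -0.7200 + 1.3200i → escape time 2
(row=1, col=0): c = -1.7900 + 0.9620i → escape time 1
(row=1, col=1): c = -1.4333 + 0.9620i → escape time 3
(row=1, col=2): c = -1.0767 + 0.9620i → escape time 3
(row=1, col=3): c = -0.7200 + 0.9620i → escape time 4
(row=2, col=0): c = -1.7900 + 0.6040i → escape time 3
(row=2, col=1): c = -1.4333 + 0.6040i → escape time 3
(row=2, col=2): c = -1.0767 + 0.6040i → escape time 4
(row=2, col=3): c = -0.7200 + 0.6040i → escape time 6
(row=3, col=0): c = -1.7900 + 0.2460i → escape time 4
(row=3, col=1): c = -1.4333 + 0.2460i → escape time 5
(row=3, col=2): c = -1.0767 + 0.2460i → escape time 8
(row=3, col=3): c = -0.7200 + 0.2460i → escape time 8
(row=4, col=0): c = -1.7900 + -0.1120i → escape time 4
(row=4, col=1): c = -1.4333 + -0.1120i → escape time 8
(row=4, col=2): c = -1.0767 + -0.1120i → escape time 8
(row=4, col=3): c = -0.7200 + -0.1120i → escape time 8
(row=5, col=0): c = -1.7900 + -0.4700i → escape time 3
(row=5, col=1): c = -1.4333 + -0.4700i → escape time 3
(row=5, col=2): c = -1.0767 + -0.4700i → escape time 5
(row=5, col=3): c = -0.7200 + -0.4700i → escape time 8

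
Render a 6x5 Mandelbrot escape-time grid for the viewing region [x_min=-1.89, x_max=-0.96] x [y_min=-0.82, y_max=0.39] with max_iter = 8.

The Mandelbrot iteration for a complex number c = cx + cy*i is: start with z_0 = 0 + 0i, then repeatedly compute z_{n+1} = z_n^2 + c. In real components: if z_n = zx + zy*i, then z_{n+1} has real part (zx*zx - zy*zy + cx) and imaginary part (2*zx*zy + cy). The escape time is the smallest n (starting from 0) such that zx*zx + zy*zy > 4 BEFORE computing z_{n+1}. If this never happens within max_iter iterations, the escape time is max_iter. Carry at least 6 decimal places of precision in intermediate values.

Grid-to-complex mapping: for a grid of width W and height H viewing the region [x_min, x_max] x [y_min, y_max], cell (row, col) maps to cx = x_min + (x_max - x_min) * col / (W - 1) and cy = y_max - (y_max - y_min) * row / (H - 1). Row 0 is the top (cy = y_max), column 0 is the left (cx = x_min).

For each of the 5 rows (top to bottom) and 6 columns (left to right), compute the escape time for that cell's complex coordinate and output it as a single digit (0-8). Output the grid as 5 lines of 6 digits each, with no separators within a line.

(row=0, col=0): c = -1.8900 + 0.3900i → escape time 3
(row=0, col=1): c = -1.7040 + 0.3900i → escape time 3
(row=0, col=2): c = -1.5180 + 0.3900i → escape time 4
(row=0, col=3): c = -1.3320 + 0.3900i → escape time 6
(row=0, col=4): c = -1.1460 + 0.3900i → escape time 7
(row=0, col=5): c = -0.9600 + 0.3900i → escape time 7
(row=1, col=0): c = -1.8900 + 0.0875i → escape time 4
(row=1, col=1): c = -1.7040 + 0.0875i → escape time 6
(row=1, col=2): c = -1.5180 + 0.0875i → escape time 7
(row=1, col=3): c = -1.3320 + 0.0875i → escape time 8
(row=1, col=4): c = -1.1460 + 0.0875i → escape time 8
(row=1, col=5): c = -0.9600 + 0.0875i → escape time 8
(row=2, col=0): c = -1.8900 + -0.2150i → escape time 4
(row=2, col=1): c = -1.7040 + -0.2150i → escape time 4
(row=2, col=2): c = -1.5180 + -0.2150i → escape time 5
(row=2, col=3): c = -1.3320 + -0.2150i → escape time 7
(row=2, col=4): c = -1.1460 + -0.2150i → escape time 8
(row=2, col=5): c = -0.9600 + -0.2150i → escape time 8
(row=3, col=0): c = -1.8900 + -0.5175i → escape time 2
(row=3, col=1): c = -1.7040 + -0.5175i → escape time 3
(row=3, col=2): c = -1.5180 + -0.5175i → escape time 3
(row=3, col=3): c = -1.3320 + -0.5175i → escape time 3
(row=3, col=4): c = -1.1460 + -0.5175i → escape time 5
(row=3, col=5): c = -0.9600 + -0.5175i → escape time 5
(row=4, col=0): c = -1.8900 + -0.8200i → escape time 1
(row=4, col=1): c = -1.7040 + -0.8200i → escape time 2
(row=4, col=2): c = -1.5180 + -0.8200i → escape time 3
(row=4, col=3): c = -1.3320 + -0.8200i → escape time 3
(row=4, col=4): c = -1.1460 + -0.8200i → escape time 3
(row=4, col=5): c = -0.9600 + -0.8200i → escape time 3

Answer: 334677
467888
445788
233355
123333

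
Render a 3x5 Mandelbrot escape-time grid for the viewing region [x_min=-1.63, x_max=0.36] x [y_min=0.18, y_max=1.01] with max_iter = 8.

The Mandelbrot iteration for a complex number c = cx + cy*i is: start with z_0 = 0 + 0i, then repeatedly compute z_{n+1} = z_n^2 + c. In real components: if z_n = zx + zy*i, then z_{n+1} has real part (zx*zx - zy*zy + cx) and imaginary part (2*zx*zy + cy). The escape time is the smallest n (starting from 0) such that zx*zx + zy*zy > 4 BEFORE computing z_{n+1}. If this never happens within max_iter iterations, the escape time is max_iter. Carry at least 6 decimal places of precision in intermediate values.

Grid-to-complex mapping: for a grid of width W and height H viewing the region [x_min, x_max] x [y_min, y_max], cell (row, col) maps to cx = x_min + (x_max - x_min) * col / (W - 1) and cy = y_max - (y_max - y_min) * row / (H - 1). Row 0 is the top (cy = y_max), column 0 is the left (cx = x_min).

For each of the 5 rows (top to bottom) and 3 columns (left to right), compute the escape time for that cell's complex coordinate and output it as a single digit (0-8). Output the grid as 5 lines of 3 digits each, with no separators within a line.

Answer: 243
344
388
488
588

Derivation:
(row=0, col=0): c = -1.6300 + 1.0100i → escape time 2
(row=0, col=1): c = -0.6350 + 1.0100i → escape time 4
(row=0, col=2): c = 0.3600 + 1.0100i → escape time 3
(row=1, col=0): c = -1.6300 + 0.8025i → escape time 3
(row=1, col=1): c = -0.6350 + 0.8025i → escape time 4
(row=1, col=2): c = 0.3600 + 0.8025i → escape time 4
(row=2, col=0): c = -1.6300 + 0.5950i → escape time 3
(row=2, col=1): c = -0.6350 + 0.5950i → escape time 8
(row=2, col=2): c = 0.3600 + 0.5950i → escape time 8
(row=3, col=0): c = -1.6300 + 0.3875i → escape time 4
(row=3, col=1): c = -0.6350 + 0.3875i → escape time 8
(row=3, col=2): c = 0.3600 + 0.3875i → escape time 8
(row=4, col=0): c = -1.6300 + 0.1800i → escape time 5
(row=4, col=1): c = -0.6350 + 0.1800i → escape time 8
(row=4, col=2): c = 0.3600 + 0.1800i → escape time 8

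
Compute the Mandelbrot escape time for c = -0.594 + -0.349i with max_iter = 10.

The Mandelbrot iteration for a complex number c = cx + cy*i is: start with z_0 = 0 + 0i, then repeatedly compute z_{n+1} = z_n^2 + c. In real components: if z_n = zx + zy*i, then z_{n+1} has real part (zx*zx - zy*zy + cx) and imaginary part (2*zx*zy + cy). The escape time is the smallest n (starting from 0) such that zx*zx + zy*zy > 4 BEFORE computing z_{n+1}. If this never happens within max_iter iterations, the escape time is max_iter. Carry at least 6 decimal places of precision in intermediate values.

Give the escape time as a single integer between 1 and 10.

z_0 = 0 + 0i, c = -0.5940 + -0.3490i
Iter 1: z = -0.5940 + -0.3490i, |z|^2 = 0.4746
Iter 2: z = -0.3630 + 0.0656i, |z|^2 = 0.1360
Iter 3: z = -0.4666 + -0.3966i, |z|^2 = 0.3750
Iter 4: z = -0.5336 + 0.0211i, |z|^2 = 0.2852
Iter 5: z = -0.3097 + -0.3715i, |z|^2 = 0.2339
Iter 6: z = -0.6361 + -0.1189i, |z|^2 = 0.4188
Iter 7: z = -0.2035 + -0.1977i, |z|^2 = 0.0805
Iter 8: z = -0.5917 + -0.2685i, |z|^2 = 0.4222
Iter 9: z = -0.3160 + -0.0312i, |z|^2 = 0.1008

Answer: 10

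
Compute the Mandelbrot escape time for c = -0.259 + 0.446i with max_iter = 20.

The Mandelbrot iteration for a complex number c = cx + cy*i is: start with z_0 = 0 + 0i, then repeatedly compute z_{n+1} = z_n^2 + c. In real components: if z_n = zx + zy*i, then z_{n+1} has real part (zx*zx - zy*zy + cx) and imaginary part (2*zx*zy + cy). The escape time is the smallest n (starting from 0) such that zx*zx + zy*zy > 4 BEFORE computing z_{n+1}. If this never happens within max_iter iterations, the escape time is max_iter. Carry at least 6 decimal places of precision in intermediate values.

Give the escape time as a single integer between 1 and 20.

Answer: 20

Derivation:
z_0 = 0 + 0i, c = -0.2590 + 0.4460i
Iter 1: z = -0.2590 + 0.4460i, |z|^2 = 0.2660
Iter 2: z = -0.3908 + 0.2150i, |z|^2 = 0.1990
Iter 3: z = -0.1525 + 0.2780i, |z|^2 = 0.1005
Iter 4: z = -0.3130 + 0.3612i, |z|^2 = 0.2285
Iter 5: z = -0.2915 + 0.2198i, |z|^2 = 0.1333
Iter 6: z = -0.2224 + 0.3178i, |z|^2 = 0.1505
Iter 7: z = -0.3106 + 0.3047i, |z|^2 = 0.1893
Iter 8: z = -0.2554 + 0.2568i, |z|^2 = 0.1311
Iter 9: z = -0.2597 + 0.3149i, |z|^2 = 0.1666
Iter 10: z = -0.2907 + 0.2825i, |z|^2 = 0.1643
Iter 11: z = -0.2543 + 0.2818i, |z|^2 = 0.1441
Iter 12: z = -0.2737 + 0.3027i, |z|^2 = 0.1666
Iter 13: z = -0.2757 + 0.2803i, |z|^2 = 0.1546
Iter 14: z = -0.2616 + 0.2915i, |z|^2 = 0.1534
Iter 15: z = -0.2755 + 0.2935i, |z|^2 = 0.1621
Iter 16: z = -0.2692 + 0.2842i, |z|^2 = 0.1533
Iter 17: z = -0.2673 + 0.2929i, |z|^2 = 0.1573
Iter 18: z = -0.2734 + 0.2894i, |z|^2 = 0.1585
Iter 19: z = -0.2680 + 0.2878i, |z|^2 = 0.1547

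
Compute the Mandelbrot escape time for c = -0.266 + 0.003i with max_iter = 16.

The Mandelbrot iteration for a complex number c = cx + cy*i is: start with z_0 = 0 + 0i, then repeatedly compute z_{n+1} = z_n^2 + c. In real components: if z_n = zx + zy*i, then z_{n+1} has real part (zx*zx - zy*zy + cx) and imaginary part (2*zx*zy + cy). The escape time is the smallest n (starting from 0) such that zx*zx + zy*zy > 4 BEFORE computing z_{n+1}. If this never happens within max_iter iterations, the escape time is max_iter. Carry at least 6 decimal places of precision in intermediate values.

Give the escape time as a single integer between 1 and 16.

z_0 = 0 + 0i, c = -0.2660 + 0.0030i
Iter 1: z = -0.2660 + 0.0030i, |z|^2 = 0.0708
Iter 2: z = -0.1953 + 0.0014i, |z|^2 = 0.0381
Iter 3: z = -0.2279 + 0.0025i, |z|^2 = 0.0519
Iter 4: z = -0.2141 + 0.0019i, |z|^2 = 0.0458
Iter 5: z = -0.2202 + 0.0022i, |z|^2 = 0.0485
Iter 6: z = -0.2175 + 0.0020i, |z|^2 = 0.0473
Iter 7: z = -0.2187 + 0.0021i, |z|^2 = 0.0478
Iter 8: z = -0.2182 + 0.0021i, |z|^2 = 0.0476
Iter 9: z = -0.2184 + 0.0021i, |z|^2 = 0.0477
Iter 10: z = -0.2183 + 0.0021i, |z|^2 = 0.0477
Iter 11: z = -0.2183 + 0.0021i, |z|^2 = 0.0477
Iter 12: z = -0.2183 + 0.0021i, |z|^2 = 0.0477
Iter 13: z = -0.2183 + 0.0021i, |z|^2 = 0.0477
Iter 14: z = -0.2183 + 0.0021i, |z|^2 = 0.0477
Iter 15: z = -0.2183 + 0.0021i, |z|^2 = 0.0477

Answer: 16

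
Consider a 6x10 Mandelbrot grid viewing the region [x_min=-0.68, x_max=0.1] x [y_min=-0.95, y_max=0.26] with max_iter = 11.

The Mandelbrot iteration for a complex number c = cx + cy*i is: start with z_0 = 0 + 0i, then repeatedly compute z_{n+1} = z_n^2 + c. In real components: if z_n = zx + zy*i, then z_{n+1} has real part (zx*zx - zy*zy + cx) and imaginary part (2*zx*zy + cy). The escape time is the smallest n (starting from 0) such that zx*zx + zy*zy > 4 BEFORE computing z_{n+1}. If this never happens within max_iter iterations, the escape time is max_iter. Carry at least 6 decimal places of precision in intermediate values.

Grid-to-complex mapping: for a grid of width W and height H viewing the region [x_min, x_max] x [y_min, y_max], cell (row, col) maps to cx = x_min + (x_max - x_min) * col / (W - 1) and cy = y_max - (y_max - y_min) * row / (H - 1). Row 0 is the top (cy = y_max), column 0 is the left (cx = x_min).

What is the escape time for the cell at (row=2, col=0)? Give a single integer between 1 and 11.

Answer: 11

Derivation:
z_0 = 0 + 0i, c = -0.6800 + -0.0089i
Iter 1: z = -0.6800 + -0.0089i, |z|^2 = 0.4625
Iter 2: z = -0.2177 + 0.0032i, |z|^2 = 0.0474
Iter 3: z = -0.6326 + -0.0103i, |z|^2 = 0.4003
Iter 4: z = -0.2799 + 0.0041i, |z|^2 = 0.0784
Iter 5: z = -0.6017 + -0.0112i, |z|^2 = 0.3621
Iter 6: z = -0.3181 + 0.0046i, |z|^2 = 0.1012
Iter 7: z = -0.5788 + -0.0118i, |z|^2 = 0.3352
Iter 8: z = -0.3451 + 0.0048i, |z|^2 = 0.1191
Iter 9: z = -0.5609 + -0.0122i, |z|^2 = 0.3148
Iter 10: z = -0.3655 + 0.0048i, |z|^2 = 0.1336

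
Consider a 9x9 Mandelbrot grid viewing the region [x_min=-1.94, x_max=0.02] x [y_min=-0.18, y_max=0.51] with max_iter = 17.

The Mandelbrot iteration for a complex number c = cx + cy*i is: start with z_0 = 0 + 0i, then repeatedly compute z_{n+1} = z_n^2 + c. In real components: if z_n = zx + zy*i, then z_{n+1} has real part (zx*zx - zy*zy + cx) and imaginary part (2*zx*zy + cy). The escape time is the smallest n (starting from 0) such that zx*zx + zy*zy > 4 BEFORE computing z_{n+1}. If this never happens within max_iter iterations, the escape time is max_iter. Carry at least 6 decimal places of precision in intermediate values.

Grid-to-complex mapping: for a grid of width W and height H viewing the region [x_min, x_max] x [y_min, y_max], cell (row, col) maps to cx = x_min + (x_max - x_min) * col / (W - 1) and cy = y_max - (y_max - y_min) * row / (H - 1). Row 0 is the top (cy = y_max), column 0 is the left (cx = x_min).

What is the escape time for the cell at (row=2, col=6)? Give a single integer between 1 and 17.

z_0 = 0 + 0i, c = -0.4700 + 0.3375i
Iter 1: z = -0.4700 + 0.3375i, |z|^2 = 0.3348
Iter 2: z = -0.3630 + 0.0203i, |z|^2 = 0.1322
Iter 3: z = -0.3386 + 0.3228i, |z|^2 = 0.2189
Iter 4: z = -0.4595 + 0.1189i, |z|^2 = 0.2253
Iter 5: z = -0.2730 + 0.2282i, |z|^2 = 0.1266
Iter 6: z = -0.4476 + 0.2129i, |z|^2 = 0.2457
Iter 7: z = -0.3150 + 0.1469i, |z|^2 = 0.1208
Iter 8: z = -0.3924 + 0.2449i, |z|^2 = 0.2139
Iter 9: z = -0.3760 + 0.1453i, |z|^2 = 0.1625
Iter 10: z = -0.3497 + 0.2282i, |z|^2 = 0.1744
Iter 11: z = -0.3998 + 0.1779i, |z|^2 = 0.1915
Iter 12: z = -0.3418 + 0.1953i, |z|^2 = 0.1550
Iter 13: z = -0.3913 + 0.2040i, |z|^2 = 0.1947
Iter 14: z = -0.3585 + 0.1778i, |z|^2 = 0.1602
Iter 15: z = -0.3731 + 0.2100i, |z|^2 = 0.1833
Iter 16: z = -0.3749 + 0.1808i, |z|^2 = 0.1732

Answer: 17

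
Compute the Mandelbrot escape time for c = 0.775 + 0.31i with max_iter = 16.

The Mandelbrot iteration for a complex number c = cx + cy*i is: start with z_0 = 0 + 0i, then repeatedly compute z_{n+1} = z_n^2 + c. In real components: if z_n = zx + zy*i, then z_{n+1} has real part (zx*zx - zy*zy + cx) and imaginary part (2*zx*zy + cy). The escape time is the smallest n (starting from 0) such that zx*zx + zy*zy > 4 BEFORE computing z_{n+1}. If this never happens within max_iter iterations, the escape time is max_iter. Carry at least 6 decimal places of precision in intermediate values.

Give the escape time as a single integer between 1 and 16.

Answer: 3

Derivation:
z_0 = 0 + 0i, c = 0.7750 + 0.3100i
Iter 1: z = 0.7750 + 0.3100i, |z|^2 = 0.6967
Iter 2: z = 1.2795 + 0.7905i, |z|^2 = 2.2621
Iter 3: z = 1.7873 + 2.3329i, |z|^2 = 8.6370
Escaped at iteration 3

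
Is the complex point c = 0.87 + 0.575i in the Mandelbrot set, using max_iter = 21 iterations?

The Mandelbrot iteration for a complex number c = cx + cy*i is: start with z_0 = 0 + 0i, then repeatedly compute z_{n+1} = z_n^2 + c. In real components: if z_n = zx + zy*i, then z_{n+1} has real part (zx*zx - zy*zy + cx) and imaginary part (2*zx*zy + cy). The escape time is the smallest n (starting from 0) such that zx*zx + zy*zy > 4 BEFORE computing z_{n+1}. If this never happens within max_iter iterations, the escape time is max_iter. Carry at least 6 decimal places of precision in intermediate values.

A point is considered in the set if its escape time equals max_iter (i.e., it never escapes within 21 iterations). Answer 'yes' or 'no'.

z_0 = 0 + 0i, c = 0.8700 + 0.5750i
Iter 1: z = 0.8700 + 0.5750i, |z|^2 = 1.0875
Iter 2: z = 1.2963 + 1.5755i, |z|^2 = 4.1625
Escaped at iteration 2

Answer: no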